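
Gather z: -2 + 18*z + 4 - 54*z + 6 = 8 - 36*z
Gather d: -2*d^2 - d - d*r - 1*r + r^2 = -2*d^2 + d*(-r - 1) + r^2 - r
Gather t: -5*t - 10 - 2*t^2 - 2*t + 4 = -2*t^2 - 7*t - 6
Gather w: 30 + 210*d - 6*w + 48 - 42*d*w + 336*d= 546*d + w*(-42*d - 6) + 78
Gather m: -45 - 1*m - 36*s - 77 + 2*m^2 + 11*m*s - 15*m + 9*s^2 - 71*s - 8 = 2*m^2 + m*(11*s - 16) + 9*s^2 - 107*s - 130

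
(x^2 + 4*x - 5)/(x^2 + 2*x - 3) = (x + 5)/(x + 3)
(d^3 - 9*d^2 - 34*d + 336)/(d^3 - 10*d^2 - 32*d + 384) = (d - 7)/(d - 8)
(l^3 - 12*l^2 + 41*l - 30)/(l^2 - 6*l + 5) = l - 6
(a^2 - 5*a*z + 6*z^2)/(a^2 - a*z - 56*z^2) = (-a^2 + 5*a*z - 6*z^2)/(-a^2 + a*z + 56*z^2)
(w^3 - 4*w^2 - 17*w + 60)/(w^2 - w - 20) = w - 3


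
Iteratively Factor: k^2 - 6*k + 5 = (k - 1)*(k - 5)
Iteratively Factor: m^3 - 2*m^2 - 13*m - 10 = (m + 1)*(m^2 - 3*m - 10) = (m - 5)*(m + 1)*(m + 2)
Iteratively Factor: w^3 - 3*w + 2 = (w - 1)*(w^2 + w - 2) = (w - 1)^2*(w + 2)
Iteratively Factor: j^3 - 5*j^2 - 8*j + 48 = (j - 4)*(j^2 - j - 12) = (j - 4)*(j + 3)*(j - 4)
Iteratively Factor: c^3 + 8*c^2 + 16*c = (c + 4)*(c^2 + 4*c) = c*(c + 4)*(c + 4)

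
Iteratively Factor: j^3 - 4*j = (j)*(j^2 - 4) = j*(j - 2)*(j + 2)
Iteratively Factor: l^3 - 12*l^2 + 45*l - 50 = (l - 5)*(l^2 - 7*l + 10) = (l - 5)^2*(l - 2)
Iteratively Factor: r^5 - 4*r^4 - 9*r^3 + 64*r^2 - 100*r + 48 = (r - 2)*(r^4 - 2*r^3 - 13*r^2 + 38*r - 24) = (r - 2)*(r + 4)*(r^3 - 6*r^2 + 11*r - 6) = (r - 3)*(r - 2)*(r + 4)*(r^2 - 3*r + 2) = (r - 3)*(r - 2)^2*(r + 4)*(r - 1)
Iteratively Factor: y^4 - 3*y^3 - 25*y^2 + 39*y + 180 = (y + 3)*(y^3 - 6*y^2 - 7*y + 60) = (y + 3)^2*(y^2 - 9*y + 20) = (y - 5)*(y + 3)^2*(y - 4)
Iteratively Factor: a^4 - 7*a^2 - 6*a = (a - 3)*(a^3 + 3*a^2 + 2*a) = (a - 3)*(a + 2)*(a^2 + a) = a*(a - 3)*(a + 2)*(a + 1)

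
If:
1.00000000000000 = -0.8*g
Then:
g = -1.25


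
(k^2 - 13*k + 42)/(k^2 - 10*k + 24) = (k - 7)/(k - 4)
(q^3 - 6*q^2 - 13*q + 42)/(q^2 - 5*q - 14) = (q^2 + q - 6)/(q + 2)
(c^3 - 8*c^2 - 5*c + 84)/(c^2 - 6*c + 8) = (c^2 - 4*c - 21)/(c - 2)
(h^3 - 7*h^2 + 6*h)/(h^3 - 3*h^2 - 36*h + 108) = h*(h - 1)/(h^2 + 3*h - 18)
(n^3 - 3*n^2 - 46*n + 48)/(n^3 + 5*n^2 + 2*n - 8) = (n^2 - 2*n - 48)/(n^2 + 6*n + 8)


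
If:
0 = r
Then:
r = 0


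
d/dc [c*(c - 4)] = 2*c - 4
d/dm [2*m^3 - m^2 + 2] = 2*m*(3*m - 1)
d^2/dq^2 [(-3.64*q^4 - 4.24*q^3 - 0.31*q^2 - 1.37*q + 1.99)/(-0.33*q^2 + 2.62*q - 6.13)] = (0.792792*q^6 - 18.882864*q^5 + 194.098632*q^4 - 893.478986*q^3 + 1227.714468*q^2 + 949.651422*q + 48.034552)/(0.035937*q^6 - 0.855954*q^5 + 8.798427*q^4 - 49.784716*q^3 + 163.437447*q^2 - 295.354434*q + 230.346397)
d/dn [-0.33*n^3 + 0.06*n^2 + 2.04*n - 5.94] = -0.99*n^2 + 0.12*n + 2.04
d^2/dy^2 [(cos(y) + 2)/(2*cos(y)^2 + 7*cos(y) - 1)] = (-36*sin(y)^4*cos(y) - 18*sin(y)^4 + 109*sin(y)^2 + 101*cos(y) - 30*cos(3*y) + 2*cos(5*y) + 127)/(-2*sin(y)^2 + 7*cos(y) + 1)^3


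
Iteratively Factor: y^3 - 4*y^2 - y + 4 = (y - 4)*(y^2 - 1) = (y - 4)*(y - 1)*(y + 1)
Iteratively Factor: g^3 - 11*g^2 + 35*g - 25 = (g - 5)*(g^2 - 6*g + 5) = (g - 5)^2*(g - 1)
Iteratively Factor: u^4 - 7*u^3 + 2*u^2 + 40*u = (u - 4)*(u^3 - 3*u^2 - 10*u) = (u - 4)*(u + 2)*(u^2 - 5*u) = u*(u - 4)*(u + 2)*(u - 5)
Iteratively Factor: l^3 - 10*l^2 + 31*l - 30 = (l - 3)*(l^2 - 7*l + 10) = (l - 5)*(l - 3)*(l - 2)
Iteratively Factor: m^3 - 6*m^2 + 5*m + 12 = (m - 4)*(m^2 - 2*m - 3) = (m - 4)*(m - 3)*(m + 1)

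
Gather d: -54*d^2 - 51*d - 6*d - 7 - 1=-54*d^2 - 57*d - 8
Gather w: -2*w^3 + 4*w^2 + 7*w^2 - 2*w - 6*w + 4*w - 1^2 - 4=-2*w^3 + 11*w^2 - 4*w - 5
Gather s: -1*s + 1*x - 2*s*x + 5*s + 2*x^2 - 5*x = s*(4 - 2*x) + 2*x^2 - 4*x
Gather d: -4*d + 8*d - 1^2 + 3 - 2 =4*d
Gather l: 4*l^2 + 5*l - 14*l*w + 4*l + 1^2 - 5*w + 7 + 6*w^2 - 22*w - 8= 4*l^2 + l*(9 - 14*w) + 6*w^2 - 27*w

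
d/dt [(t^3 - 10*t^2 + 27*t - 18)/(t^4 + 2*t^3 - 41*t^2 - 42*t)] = (-t^4 + 8*t^3 + 30*t^2 - 48*t - 21)/(t^2*(t^4 + 16*t^3 + 78*t^2 + 112*t + 49))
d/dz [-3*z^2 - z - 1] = -6*z - 1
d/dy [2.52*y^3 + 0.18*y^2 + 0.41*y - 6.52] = 7.56*y^2 + 0.36*y + 0.41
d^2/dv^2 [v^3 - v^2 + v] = 6*v - 2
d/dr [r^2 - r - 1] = 2*r - 1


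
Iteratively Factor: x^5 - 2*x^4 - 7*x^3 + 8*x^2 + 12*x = (x)*(x^4 - 2*x^3 - 7*x^2 + 8*x + 12) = x*(x - 2)*(x^3 - 7*x - 6) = x*(x - 3)*(x - 2)*(x^2 + 3*x + 2) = x*(x - 3)*(x - 2)*(x + 1)*(x + 2)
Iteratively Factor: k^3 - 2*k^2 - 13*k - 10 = (k - 5)*(k^2 + 3*k + 2) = (k - 5)*(k + 1)*(k + 2)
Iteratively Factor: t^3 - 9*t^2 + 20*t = (t - 5)*(t^2 - 4*t) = (t - 5)*(t - 4)*(t)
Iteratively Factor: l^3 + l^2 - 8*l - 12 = (l + 2)*(l^2 - l - 6) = (l + 2)^2*(l - 3)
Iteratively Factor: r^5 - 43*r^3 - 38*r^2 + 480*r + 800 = (r + 2)*(r^4 - 2*r^3 - 39*r^2 + 40*r + 400) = (r + 2)*(r + 4)*(r^3 - 6*r^2 - 15*r + 100) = (r + 2)*(r + 4)^2*(r^2 - 10*r + 25) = (r - 5)*(r + 2)*(r + 4)^2*(r - 5)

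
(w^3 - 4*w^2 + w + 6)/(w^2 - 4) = (w^2 - 2*w - 3)/(w + 2)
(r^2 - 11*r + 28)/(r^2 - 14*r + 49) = (r - 4)/(r - 7)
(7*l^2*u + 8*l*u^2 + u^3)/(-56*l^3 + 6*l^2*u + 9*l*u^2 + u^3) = u*(l + u)/(-8*l^2 + 2*l*u + u^2)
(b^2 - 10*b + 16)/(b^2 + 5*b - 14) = (b - 8)/(b + 7)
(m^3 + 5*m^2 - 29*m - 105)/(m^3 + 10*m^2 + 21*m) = (m - 5)/m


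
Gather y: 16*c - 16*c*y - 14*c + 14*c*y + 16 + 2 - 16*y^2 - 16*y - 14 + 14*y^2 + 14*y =2*c - 2*y^2 + y*(-2*c - 2) + 4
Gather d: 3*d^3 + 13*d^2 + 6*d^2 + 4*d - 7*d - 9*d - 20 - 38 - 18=3*d^3 + 19*d^2 - 12*d - 76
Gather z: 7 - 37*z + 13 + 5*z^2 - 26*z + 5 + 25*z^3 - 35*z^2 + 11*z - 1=25*z^3 - 30*z^2 - 52*z + 24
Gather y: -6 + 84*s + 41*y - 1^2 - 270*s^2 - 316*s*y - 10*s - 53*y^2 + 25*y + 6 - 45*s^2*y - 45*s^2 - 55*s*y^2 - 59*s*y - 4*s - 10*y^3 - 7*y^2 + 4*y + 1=-315*s^2 + 70*s - 10*y^3 + y^2*(-55*s - 60) + y*(-45*s^2 - 375*s + 70)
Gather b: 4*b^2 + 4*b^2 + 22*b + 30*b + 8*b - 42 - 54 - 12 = 8*b^2 + 60*b - 108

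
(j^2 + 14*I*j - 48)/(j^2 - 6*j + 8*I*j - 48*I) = (j + 6*I)/(j - 6)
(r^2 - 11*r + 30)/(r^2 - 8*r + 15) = (r - 6)/(r - 3)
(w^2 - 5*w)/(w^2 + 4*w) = (w - 5)/(w + 4)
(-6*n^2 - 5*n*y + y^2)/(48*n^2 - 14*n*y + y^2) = (n + y)/(-8*n + y)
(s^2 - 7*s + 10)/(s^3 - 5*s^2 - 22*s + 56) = (s - 5)/(s^2 - 3*s - 28)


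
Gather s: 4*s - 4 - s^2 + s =-s^2 + 5*s - 4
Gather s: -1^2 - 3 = -4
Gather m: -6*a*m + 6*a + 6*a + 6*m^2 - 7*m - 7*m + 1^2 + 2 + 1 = 12*a + 6*m^2 + m*(-6*a - 14) + 4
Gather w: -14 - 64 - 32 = -110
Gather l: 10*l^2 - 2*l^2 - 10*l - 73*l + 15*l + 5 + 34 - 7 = 8*l^2 - 68*l + 32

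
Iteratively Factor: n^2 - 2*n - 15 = (n + 3)*(n - 5)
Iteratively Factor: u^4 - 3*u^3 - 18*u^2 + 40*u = (u + 4)*(u^3 - 7*u^2 + 10*u) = (u - 2)*(u + 4)*(u^2 - 5*u) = u*(u - 2)*(u + 4)*(u - 5)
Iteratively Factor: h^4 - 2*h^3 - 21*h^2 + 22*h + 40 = (h + 4)*(h^3 - 6*h^2 + 3*h + 10) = (h - 5)*(h + 4)*(h^2 - h - 2) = (h - 5)*(h + 1)*(h + 4)*(h - 2)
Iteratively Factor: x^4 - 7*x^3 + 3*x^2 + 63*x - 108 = (x - 4)*(x^3 - 3*x^2 - 9*x + 27) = (x - 4)*(x - 3)*(x^2 - 9) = (x - 4)*(x - 3)*(x + 3)*(x - 3)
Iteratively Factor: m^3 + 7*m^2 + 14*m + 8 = (m + 2)*(m^2 + 5*m + 4) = (m + 2)*(m + 4)*(m + 1)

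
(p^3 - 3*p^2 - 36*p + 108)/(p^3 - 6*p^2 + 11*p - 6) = (p^2 - 36)/(p^2 - 3*p + 2)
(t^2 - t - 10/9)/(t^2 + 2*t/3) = (t - 5/3)/t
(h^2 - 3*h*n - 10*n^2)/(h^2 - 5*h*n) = (h + 2*n)/h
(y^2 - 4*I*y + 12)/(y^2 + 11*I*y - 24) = (y^2 - 4*I*y + 12)/(y^2 + 11*I*y - 24)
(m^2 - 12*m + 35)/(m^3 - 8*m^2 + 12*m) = (m^2 - 12*m + 35)/(m*(m^2 - 8*m + 12))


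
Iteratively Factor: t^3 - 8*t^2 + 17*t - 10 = (t - 1)*(t^2 - 7*t + 10) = (t - 2)*(t - 1)*(t - 5)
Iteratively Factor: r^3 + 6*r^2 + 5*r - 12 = (r - 1)*(r^2 + 7*r + 12) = (r - 1)*(r + 3)*(r + 4)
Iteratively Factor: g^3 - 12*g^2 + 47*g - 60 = (g - 3)*(g^2 - 9*g + 20) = (g - 4)*(g - 3)*(g - 5)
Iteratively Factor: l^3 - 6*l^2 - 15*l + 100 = (l - 5)*(l^2 - l - 20) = (l - 5)^2*(l + 4)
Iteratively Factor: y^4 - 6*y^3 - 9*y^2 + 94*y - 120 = (y - 2)*(y^3 - 4*y^2 - 17*y + 60) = (y - 2)*(y + 4)*(y^2 - 8*y + 15) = (y - 3)*(y - 2)*(y + 4)*(y - 5)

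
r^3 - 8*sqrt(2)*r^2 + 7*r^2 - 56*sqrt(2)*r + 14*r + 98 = (r + 7)*(r - 7*sqrt(2))*(r - sqrt(2))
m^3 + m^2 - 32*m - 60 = (m - 6)*(m + 2)*(m + 5)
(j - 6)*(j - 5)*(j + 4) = j^3 - 7*j^2 - 14*j + 120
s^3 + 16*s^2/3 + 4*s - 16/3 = (s - 2/3)*(s + 2)*(s + 4)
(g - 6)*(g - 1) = g^2 - 7*g + 6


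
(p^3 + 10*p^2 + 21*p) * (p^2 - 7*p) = p^5 + 3*p^4 - 49*p^3 - 147*p^2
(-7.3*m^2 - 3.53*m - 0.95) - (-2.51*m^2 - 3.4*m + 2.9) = -4.79*m^2 - 0.13*m - 3.85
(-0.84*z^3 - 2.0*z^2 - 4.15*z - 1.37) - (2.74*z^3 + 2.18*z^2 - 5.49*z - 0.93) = -3.58*z^3 - 4.18*z^2 + 1.34*z - 0.44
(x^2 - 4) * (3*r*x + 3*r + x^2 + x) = 3*r*x^3 + 3*r*x^2 - 12*r*x - 12*r + x^4 + x^3 - 4*x^2 - 4*x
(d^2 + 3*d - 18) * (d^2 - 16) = d^4 + 3*d^3 - 34*d^2 - 48*d + 288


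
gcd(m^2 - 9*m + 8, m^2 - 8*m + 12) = 1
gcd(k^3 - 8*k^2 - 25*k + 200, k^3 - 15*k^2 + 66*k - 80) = k^2 - 13*k + 40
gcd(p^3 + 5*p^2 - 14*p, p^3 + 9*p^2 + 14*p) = p^2 + 7*p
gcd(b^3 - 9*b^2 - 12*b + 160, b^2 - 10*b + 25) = b - 5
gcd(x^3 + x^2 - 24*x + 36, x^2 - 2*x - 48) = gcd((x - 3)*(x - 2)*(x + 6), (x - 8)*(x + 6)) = x + 6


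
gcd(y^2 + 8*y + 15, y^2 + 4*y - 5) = y + 5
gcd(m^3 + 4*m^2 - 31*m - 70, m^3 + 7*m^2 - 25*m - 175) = m^2 + 2*m - 35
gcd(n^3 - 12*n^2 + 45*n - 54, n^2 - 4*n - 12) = n - 6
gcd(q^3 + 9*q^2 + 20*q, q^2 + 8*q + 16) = q + 4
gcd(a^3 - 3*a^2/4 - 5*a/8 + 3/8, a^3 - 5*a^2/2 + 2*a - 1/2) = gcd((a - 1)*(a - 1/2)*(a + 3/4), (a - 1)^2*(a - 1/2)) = a^2 - 3*a/2 + 1/2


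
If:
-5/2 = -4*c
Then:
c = 5/8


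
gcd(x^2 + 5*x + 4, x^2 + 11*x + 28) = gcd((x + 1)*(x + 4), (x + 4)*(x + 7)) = x + 4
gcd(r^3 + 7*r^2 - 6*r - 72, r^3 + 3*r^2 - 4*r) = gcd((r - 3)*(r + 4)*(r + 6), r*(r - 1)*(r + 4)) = r + 4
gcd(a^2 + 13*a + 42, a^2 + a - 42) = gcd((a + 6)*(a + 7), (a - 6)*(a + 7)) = a + 7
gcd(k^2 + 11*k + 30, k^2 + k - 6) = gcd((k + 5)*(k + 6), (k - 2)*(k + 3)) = 1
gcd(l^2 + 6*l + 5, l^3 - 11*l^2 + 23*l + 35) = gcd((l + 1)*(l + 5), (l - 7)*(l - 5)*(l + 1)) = l + 1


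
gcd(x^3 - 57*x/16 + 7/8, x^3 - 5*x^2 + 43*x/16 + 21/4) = x - 7/4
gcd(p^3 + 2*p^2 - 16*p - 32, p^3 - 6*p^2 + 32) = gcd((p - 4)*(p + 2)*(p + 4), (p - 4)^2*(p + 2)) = p^2 - 2*p - 8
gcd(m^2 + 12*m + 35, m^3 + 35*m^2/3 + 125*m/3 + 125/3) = m + 5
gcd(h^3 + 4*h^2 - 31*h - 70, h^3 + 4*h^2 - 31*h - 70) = h^3 + 4*h^2 - 31*h - 70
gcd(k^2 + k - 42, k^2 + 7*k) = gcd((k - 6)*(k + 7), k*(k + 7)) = k + 7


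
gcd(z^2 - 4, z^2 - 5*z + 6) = z - 2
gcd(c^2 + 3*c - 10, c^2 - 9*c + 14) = c - 2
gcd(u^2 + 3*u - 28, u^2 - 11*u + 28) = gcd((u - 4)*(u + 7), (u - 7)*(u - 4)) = u - 4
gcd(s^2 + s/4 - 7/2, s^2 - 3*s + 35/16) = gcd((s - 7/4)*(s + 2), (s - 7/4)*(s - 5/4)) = s - 7/4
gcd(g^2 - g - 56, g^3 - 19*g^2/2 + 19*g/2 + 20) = g - 8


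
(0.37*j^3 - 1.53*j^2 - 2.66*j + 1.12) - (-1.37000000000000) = 0.37*j^3 - 1.53*j^2 - 2.66*j + 2.49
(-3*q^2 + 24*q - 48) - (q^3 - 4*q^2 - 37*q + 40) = -q^3 + q^2 + 61*q - 88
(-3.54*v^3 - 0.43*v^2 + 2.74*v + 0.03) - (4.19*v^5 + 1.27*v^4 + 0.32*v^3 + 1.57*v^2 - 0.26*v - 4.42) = -4.19*v^5 - 1.27*v^4 - 3.86*v^3 - 2.0*v^2 + 3.0*v + 4.45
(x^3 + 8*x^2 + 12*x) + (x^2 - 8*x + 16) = x^3 + 9*x^2 + 4*x + 16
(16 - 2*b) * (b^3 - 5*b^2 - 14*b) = -2*b^4 + 26*b^3 - 52*b^2 - 224*b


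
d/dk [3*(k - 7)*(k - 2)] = 6*k - 27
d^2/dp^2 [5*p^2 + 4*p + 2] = 10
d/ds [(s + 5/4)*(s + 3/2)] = 2*s + 11/4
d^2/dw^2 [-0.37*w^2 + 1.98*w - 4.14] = -0.740000000000000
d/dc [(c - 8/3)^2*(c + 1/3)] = (c - 8/3)*(3*c - 2)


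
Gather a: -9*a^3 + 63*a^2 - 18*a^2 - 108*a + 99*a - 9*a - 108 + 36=-9*a^3 + 45*a^2 - 18*a - 72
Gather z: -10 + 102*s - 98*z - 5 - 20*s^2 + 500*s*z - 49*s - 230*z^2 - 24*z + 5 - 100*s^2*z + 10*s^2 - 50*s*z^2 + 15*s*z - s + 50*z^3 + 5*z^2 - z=-10*s^2 + 52*s + 50*z^3 + z^2*(-50*s - 225) + z*(-100*s^2 + 515*s - 123) - 10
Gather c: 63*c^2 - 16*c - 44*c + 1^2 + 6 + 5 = 63*c^2 - 60*c + 12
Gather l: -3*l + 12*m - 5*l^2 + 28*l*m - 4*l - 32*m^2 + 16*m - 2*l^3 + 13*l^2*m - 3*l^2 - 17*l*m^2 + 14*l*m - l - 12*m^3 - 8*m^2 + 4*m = -2*l^3 + l^2*(13*m - 8) + l*(-17*m^2 + 42*m - 8) - 12*m^3 - 40*m^2 + 32*m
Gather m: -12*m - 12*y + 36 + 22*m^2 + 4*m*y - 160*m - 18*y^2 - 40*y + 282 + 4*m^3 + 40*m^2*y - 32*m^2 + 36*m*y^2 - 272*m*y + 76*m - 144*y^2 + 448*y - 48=4*m^3 + m^2*(40*y - 10) + m*(36*y^2 - 268*y - 96) - 162*y^2 + 396*y + 270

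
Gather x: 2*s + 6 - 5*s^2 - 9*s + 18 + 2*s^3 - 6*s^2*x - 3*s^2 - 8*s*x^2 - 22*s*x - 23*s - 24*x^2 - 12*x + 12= 2*s^3 - 8*s^2 - 30*s + x^2*(-8*s - 24) + x*(-6*s^2 - 22*s - 12) + 36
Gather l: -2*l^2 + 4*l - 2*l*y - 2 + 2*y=-2*l^2 + l*(4 - 2*y) + 2*y - 2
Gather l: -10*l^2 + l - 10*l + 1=-10*l^2 - 9*l + 1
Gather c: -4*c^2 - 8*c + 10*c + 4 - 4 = -4*c^2 + 2*c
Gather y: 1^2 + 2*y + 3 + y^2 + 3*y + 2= y^2 + 5*y + 6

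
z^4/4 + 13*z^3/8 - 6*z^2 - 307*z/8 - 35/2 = (z/4 + 1)*(z - 5)*(z + 1/2)*(z + 7)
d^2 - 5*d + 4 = (d - 4)*(d - 1)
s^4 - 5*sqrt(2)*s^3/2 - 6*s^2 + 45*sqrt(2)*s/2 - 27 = (s - 3)*(s + 3)*(s - 3*sqrt(2)/2)*(s - sqrt(2))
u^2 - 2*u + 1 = (u - 1)^2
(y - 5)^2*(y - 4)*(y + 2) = y^4 - 12*y^3 + 37*y^2 + 30*y - 200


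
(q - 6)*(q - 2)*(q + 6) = q^3 - 2*q^2 - 36*q + 72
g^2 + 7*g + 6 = (g + 1)*(g + 6)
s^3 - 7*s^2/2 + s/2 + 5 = (s - 5/2)*(s - 2)*(s + 1)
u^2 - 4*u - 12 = (u - 6)*(u + 2)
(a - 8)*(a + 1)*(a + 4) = a^3 - 3*a^2 - 36*a - 32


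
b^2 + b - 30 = (b - 5)*(b + 6)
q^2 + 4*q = q*(q + 4)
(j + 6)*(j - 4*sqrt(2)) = j^2 - 4*sqrt(2)*j + 6*j - 24*sqrt(2)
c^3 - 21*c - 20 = (c - 5)*(c + 1)*(c + 4)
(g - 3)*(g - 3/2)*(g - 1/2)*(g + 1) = g^4 - 4*g^3 + 7*g^2/4 + 9*g/2 - 9/4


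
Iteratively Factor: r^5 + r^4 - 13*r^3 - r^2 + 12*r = (r + 1)*(r^4 - 13*r^2 + 12*r) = (r - 1)*(r + 1)*(r^3 + r^2 - 12*r) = (r - 3)*(r - 1)*(r + 1)*(r^2 + 4*r) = (r - 3)*(r - 1)*(r + 1)*(r + 4)*(r)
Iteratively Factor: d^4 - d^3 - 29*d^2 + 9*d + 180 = (d + 4)*(d^3 - 5*d^2 - 9*d + 45) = (d + 3)*(d + 4)*(d^2 - 8*d + 15) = (d - 3)*(d + 3)*(d + 4)*(d - 5)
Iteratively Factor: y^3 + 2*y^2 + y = (y + 1)*(y^2 + y) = (y + 1)^2*(y)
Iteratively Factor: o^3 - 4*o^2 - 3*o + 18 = (o - 3)*(o^2 - o - 6) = (o - 3)*(o + 2)*(o - 3)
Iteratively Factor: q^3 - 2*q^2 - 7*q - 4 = (q - 4)*(q^2 + 2*q + 1) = (q - 4)*(q + 1)*(q + 1)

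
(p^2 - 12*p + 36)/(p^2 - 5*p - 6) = (p - 6)/(p + 1)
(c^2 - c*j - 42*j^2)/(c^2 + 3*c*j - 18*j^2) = (c - 7*j)/(c - 3*j)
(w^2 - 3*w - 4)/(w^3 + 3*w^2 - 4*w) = (w^2 - 3*w - 4)/(w*(w^2 + 3*w - 4))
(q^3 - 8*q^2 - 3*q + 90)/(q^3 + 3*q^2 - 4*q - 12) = (q^2 - 11*q + 30)/(q^2 - 4)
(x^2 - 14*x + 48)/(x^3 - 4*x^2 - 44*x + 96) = (x - 6)/(x^2 + 4*x - 12)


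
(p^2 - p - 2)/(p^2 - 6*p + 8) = (p + 1)/(p - 4)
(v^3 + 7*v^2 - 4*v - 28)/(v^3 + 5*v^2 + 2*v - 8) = (v^2 + 5*v - 14)/(v^2 + 3*v - 4)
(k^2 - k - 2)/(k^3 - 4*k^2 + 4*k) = (k + 1)/(k*(k - 2))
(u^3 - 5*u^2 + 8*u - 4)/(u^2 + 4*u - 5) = (u^2 - 4*u + 4)/(u + 5)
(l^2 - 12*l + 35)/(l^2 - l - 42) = (l - 5)/(l + 6)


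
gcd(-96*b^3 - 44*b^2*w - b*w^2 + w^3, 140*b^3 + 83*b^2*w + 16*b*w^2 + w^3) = 4*b + w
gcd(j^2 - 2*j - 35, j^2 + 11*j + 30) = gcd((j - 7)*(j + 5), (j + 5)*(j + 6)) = j + 5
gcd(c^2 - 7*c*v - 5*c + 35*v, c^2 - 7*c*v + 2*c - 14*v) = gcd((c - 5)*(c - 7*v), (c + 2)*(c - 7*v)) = -c + 7*v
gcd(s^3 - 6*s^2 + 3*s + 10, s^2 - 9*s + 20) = s - 5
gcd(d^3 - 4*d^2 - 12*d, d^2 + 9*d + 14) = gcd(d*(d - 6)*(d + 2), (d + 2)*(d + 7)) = d + 2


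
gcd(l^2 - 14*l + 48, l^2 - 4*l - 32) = l - 8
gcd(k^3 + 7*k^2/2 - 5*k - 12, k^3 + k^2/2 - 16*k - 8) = k + 4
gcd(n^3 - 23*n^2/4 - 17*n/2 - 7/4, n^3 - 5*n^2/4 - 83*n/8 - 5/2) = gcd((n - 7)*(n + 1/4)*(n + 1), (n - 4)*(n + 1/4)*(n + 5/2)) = n + 1/4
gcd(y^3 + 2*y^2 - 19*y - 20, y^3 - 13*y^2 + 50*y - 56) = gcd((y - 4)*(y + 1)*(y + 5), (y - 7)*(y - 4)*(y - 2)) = y - 4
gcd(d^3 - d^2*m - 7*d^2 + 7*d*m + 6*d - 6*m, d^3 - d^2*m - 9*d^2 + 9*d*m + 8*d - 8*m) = d^2 - d*m - d + m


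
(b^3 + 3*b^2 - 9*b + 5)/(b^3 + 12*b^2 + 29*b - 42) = (b^2 + 4*b - 5)/(b^2 + 13*b + 42)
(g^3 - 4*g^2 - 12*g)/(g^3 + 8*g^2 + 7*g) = (g^2 - 4*g - 12)/(g^2 + 8*g + 7)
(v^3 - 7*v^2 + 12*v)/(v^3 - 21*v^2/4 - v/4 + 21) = 4*v/(4*v + 7)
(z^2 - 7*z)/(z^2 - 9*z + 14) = z/(z - 2)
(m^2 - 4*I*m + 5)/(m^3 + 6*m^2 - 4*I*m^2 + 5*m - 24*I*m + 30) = 1/(m + 6)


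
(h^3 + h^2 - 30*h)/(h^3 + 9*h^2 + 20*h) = (h^2 + h - 30)/(h^2 + 9*h + 20)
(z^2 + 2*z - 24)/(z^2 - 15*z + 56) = (z^2 + 2*z - 24)/(z^2 - 15*z + 56)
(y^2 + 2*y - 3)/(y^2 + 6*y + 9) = (y - 1)/(y + 3)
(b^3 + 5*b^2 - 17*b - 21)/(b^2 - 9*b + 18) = (b^2 + 8*b + 7)/(b - 6)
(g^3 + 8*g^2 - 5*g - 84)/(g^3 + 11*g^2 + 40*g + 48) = (g^2 + 4*g - 21)/(g^2 + 7*g + 12)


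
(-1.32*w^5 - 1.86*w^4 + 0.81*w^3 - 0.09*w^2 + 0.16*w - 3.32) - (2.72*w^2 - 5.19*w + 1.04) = -1.32*w^5 - 1.86*w^4 + 0.81*w^3 - 2.81*w^2 + 5.35*w - 4.36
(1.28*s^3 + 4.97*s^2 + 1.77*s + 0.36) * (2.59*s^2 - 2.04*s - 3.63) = 3.3152*s^5 + 10.2611*s^4 - 10.2009*s^3 - 20.7195*s^2 - 7.1595*s - 1.3068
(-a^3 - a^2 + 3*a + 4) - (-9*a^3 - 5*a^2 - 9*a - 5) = 8*a^3 + 4*a^2 + 12*a + 9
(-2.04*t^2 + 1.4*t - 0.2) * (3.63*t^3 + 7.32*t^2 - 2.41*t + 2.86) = -7.4052*t^5 - 9.8508*t^4 + 14.4384*t^3 - 10.6724*t^2 + 4.486*t - 0.572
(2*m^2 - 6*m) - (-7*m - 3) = 2*m^2 + m + 3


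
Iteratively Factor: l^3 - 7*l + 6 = (l - 2)*(l^2 + 2*l - 3) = (l - 2)*(l + 3)*(l - 1)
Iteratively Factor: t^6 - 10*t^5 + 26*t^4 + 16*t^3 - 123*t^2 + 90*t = (t)*(t^5 - 10*t^4 + 26*t^3 + 16*t^2 - 123*t + 90) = t*(t - 1)*(t^4 - 9*t^3 + 17*t^2 + 33*t - 90) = t*(t - 3)*(t - 1)*(t^3 - 6*t^2 - t + 30) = t*(t - 3)*(t - 1)*(t + 2)*(t^2 - 8*t + 15) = t*(t - 5)*(t - 3)*(t - 1)*(t + 2)*(t - 3)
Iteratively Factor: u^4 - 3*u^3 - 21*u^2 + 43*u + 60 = (u - 3)*(u^3 - 21*u - 20) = (u - 5)*(u - 3)*(u^2 + 5*u + 4) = (u - 5)*(u - 3)*(u + 1)*(u + 4)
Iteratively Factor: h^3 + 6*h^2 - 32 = (h + 4)*(h^2 + 2*h - 8) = (h - 2)*(h + 4)*(h + 4)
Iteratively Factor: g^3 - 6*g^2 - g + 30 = (g + 2)*(g^2 - 8*g + 15) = (g - 3)*(g + 2)*(g - 5)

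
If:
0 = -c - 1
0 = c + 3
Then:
No Solution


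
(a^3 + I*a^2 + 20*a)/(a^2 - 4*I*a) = a + 5*I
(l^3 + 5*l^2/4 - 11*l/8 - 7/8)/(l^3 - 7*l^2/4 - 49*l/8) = (2*l^2 - l - 1)/(l*(2*l - 7))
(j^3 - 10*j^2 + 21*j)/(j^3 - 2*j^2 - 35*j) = (j - 3)/(j + 5)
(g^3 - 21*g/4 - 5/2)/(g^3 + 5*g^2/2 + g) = (g - 5/2)/g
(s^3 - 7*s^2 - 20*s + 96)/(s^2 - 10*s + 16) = (s^2 + s - 12)/(s - 2)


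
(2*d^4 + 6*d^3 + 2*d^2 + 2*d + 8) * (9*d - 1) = 18*d^5 + 52*d^4 + 12*d^3 + 16*d^2 + 70*d - 8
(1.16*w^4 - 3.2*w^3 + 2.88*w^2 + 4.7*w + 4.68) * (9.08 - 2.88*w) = -3.3408*w^5 + 19.7488*w^4 - 37.3504*w^3 + 12.6144*w^2 + 29.1976*w + 42.4944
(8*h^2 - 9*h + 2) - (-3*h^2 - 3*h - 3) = 11*h^2 - 6*h + 5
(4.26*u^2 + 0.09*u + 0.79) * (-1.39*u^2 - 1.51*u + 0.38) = -5.9214*u^4 - 6.5577*u^3 + 0.3848*u^2 - 1.1587*u + 0.3002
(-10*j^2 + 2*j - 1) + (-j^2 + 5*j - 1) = -11*j^2 + 7*j - 2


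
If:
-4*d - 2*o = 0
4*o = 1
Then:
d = -1/8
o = 1/4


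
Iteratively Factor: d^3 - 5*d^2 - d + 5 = (d - 1)*(d^2 - 4*d - 5) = (d - 5)*(d - 1)*(d + 1)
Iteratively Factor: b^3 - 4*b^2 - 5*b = (b + 1)*(b^2 - 5*b) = (b - 5)*(b + 1)*(b)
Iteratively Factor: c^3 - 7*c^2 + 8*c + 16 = (c - 4)*(c^2 - 3*c - 4) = (c - 4)*(c + 1)*(c - 4)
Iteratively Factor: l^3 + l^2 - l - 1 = (l + 1)*(l^2 - 1) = (l - 1)*(l + 1)*(l + 1)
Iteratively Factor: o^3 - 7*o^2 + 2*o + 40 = (o - 4)*(o^2 - 3*o - 10) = (o - 4)*(o + 2)*(o - 5)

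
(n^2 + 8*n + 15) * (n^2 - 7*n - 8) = n^4 + n^3 - 49*n^2 - 169*n - 120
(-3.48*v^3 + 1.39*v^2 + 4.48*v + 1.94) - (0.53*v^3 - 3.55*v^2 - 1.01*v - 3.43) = -4.01*v^3 + 4.94*v^2 + 5.49*v + 5.37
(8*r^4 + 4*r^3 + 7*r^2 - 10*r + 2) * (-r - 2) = -8*r^5 - 20*r^4 - 15*r^3 - 4*r^2 + 18*r - 4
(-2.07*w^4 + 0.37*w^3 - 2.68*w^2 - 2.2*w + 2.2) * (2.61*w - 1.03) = -5.4027*w^5 + 3.0978*w^4 - 7.3759*w^3 - 2.9816*w^2 + 8.008*w - 2.266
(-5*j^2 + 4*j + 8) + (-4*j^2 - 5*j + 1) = -9*j^2 - j + 9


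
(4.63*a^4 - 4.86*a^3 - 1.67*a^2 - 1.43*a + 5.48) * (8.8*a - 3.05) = 40.744*a^5 - 56.8895*a^4 + 0.127000000000001*a^3 - 7.4905*a^2 + 52.5855*a - 16.714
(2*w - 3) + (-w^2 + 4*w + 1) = -w^2 + 6*w - 2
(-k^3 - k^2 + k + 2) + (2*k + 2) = -k^3 - k^2 + 3*k + 4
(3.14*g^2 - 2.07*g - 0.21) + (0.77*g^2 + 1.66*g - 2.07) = 3.91*g^2 - 0.41*g - 2.28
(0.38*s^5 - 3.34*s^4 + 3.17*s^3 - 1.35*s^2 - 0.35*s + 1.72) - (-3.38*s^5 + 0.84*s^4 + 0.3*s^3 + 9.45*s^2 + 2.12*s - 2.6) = 3.76*s^5 - 4.18*s^4 + 2.87*s^3 - 10.8*s^2 - 2.47*s + 4.32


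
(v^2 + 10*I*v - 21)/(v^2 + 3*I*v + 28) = (v + 3*I)/(v - 4*I)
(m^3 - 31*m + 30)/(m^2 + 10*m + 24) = (m^2 - 6*m + 5)/(m + 4)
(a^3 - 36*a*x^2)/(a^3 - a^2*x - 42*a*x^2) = (-a + 6*x)/(-a + 7*x)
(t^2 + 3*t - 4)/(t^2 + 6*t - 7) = (t + 4)/(t + 7)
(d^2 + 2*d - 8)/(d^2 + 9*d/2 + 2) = 2*(d - 2)/(2*d + 1)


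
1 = 1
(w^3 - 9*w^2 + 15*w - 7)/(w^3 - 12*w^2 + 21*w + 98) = (w^2 - 2*w + 1)/(w^2 - 5*w - 14)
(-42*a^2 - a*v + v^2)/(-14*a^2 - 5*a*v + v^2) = (6*a + v)/(2*a + v)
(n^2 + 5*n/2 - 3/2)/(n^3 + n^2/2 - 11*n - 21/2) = (2*n - 1)/(2*n^2 - 5*n - 7)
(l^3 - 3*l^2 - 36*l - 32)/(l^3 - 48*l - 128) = (l + 1)/(l + 4)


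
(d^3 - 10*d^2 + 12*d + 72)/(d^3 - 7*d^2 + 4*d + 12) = (d^2 - 4*d - 12)/(d^2 - d - 2)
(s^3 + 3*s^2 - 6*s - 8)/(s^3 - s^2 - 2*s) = (s + 4)/s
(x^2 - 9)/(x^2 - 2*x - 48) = (9 - x^2)/(-x^2 + 2*x + 48)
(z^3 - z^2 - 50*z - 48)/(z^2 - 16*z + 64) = (z^2 + 7*z + 6)/(z - 8)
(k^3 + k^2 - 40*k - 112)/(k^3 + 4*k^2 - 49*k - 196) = (k + 4)/(k + 7)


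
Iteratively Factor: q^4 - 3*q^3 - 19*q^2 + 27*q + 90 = (q - 5)*(q^3 + 2*q^2 - 9*q - 18) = (q - 5)*(q + 2)*(q^2 - 9) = (q - 5)*(q + 2)*(q + 3)*(q - 3)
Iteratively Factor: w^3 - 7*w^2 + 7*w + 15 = (w - 3)*(w^2 - 4*w - 5) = (w - 3)*(w + 1)*(w - 5)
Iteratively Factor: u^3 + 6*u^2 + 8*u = (u + 4)*(u^2 + 2*u) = u*(u + 4)*(u + 2)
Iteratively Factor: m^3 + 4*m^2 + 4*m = (m + 2)*(m^2 + 2*m) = m*(m + 2)*(m + 2)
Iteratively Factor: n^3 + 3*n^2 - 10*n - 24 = (n + 4)*(n^2 - n - 6) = (n - 3)*(n + 4)*(n + 2)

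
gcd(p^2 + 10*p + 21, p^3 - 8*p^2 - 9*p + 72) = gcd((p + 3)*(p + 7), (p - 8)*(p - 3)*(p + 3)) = p + 3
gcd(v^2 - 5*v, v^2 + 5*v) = v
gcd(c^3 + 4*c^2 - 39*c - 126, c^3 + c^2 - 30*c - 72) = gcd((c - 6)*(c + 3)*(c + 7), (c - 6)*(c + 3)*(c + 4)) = c^2 - 3*c - 18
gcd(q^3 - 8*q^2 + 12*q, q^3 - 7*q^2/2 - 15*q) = q^2 - 6*q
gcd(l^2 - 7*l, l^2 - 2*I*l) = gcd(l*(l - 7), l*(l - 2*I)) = l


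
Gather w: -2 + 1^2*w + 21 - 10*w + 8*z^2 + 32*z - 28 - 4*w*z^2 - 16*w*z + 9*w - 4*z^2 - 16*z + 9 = w*(-4*z^2 - 16*z) + 4*z^2 + 16*z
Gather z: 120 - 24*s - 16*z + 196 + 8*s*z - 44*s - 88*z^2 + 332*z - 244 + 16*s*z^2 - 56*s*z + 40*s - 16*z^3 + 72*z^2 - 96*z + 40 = -28*s - 16*z^3 + z^2*(16*s - 16) + z*(220 - 48*s) + 112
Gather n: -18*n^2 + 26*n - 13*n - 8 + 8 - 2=-18*n^2 + 13*n - 2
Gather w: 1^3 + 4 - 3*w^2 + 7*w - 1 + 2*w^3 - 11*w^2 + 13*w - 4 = 2*w^3 - 14*w^2 + 20*w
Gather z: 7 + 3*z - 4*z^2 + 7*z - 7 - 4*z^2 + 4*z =-8*z^2 + 14*z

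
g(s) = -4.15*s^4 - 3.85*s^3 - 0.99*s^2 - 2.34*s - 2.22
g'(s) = -16.6*s^3 - 11.55*s^2 - 1.98*s - 2.34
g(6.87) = -10557.68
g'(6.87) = -5943.50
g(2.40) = -204.45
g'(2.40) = -303.10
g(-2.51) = -106.42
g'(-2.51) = 192.36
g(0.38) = -3.55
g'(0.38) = -5.67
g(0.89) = -10.40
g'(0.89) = -24.95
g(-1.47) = -8.07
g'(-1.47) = 28.34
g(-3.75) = -625.02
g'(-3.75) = 718.05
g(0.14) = -2.58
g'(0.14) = -2.89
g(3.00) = -458.25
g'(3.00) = -560.43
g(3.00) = -458.25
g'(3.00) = -560.43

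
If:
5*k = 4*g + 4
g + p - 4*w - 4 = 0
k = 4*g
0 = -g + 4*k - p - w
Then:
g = 1/4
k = 1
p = 15/4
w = 0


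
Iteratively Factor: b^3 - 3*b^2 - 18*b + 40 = (b - 2)*(b^2 - b - 20) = (b - 2)*(b + 4)*(b - 5)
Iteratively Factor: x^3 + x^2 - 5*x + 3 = (x + 3)*(x^2 - 2*x + 1) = (x - 1)*(x + 3)*(x - 1)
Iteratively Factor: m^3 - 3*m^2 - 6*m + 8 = (m - 4)*(m^2 + m - 2) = (m - 4)*(m - 1)*(m + 2)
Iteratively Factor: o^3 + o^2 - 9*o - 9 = (o - 3)*(o^2 + 4*o + 3) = (o - 3)*(o + 3)*(o + 1)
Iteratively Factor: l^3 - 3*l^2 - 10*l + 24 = (l - 4)*(l^2 + l - 6) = (l - 4)*(l - 2)*(l + 3)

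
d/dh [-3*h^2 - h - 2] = -6*h - 1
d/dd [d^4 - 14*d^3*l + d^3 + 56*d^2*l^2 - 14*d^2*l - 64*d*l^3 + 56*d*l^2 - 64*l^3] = 4*d^3 - 42*d^2*l + 3*d^2 + 112*d*l^2 - 28*d*l - 64*l^3 + 56*l^2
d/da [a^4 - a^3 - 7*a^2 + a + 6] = 4*a^3 - 3*a^2 - 14*a + 1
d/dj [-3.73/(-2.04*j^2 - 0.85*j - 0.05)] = (-15.2184*j - 3.1705)/(2.04*j^2 + 0.85*j + 0.05)^2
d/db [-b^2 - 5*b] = -2*b - 5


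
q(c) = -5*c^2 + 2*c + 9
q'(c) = 2 - 10*c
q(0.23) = 9.20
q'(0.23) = -0.30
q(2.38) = -14.56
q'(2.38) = -21.80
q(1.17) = 4.50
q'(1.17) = -9.70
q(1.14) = 4.78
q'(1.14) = -9.40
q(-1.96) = -14.13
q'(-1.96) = 21.60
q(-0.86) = 3.58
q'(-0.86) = 10.60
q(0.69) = 8.00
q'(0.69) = -4.90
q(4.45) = -81.11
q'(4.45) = -42.50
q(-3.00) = -42.00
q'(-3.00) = 32.00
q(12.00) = -687.00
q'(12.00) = -118.00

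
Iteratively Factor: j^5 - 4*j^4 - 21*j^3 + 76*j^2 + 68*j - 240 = (j - 5)*(j^4 + j^3 - 16*j^2 - 4*j + 48) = (j - 5)*(j + 2)*(j^3 - j^2 - 14*j + 24) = (j - 5)*(j + 2)*(j + 4)*(j^2 - 5*j + 6) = (j - 5)*(j - 2)*(j + 2)*(j + 4)*(j - 3)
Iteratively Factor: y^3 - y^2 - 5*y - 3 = (y + 1)*(y^2 - 2*y - 3) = (y + 1)^2*(y - 3)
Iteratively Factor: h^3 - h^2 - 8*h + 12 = (h - 2)*(h^2 + h - 6) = (h - 2)^2*(h + 3)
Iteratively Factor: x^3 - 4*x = (x)*(x^2 - 4) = x*(x + 2)*(x - 2)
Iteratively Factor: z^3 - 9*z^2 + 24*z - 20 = (z - 2)*(z^2 - 7*z + 10) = (z - 5)*(z - 2)*(z - 2)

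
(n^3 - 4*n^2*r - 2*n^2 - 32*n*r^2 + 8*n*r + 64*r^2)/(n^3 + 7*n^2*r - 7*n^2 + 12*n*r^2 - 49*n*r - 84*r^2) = (n^2 - 8*n*r - 2*n + 16*r)/(n^2 + 3*n*r - 7*n - 21*r)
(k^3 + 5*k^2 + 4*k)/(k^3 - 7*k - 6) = k*(k + 4)/(k^2 - k - 6)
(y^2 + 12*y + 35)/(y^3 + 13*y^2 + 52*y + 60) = (y + 7)/(y^2 + 8*y + 12)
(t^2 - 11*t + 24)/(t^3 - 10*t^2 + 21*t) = (t - 8)/(t*(t - 7))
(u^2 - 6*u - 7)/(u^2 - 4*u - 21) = (u + 1)/(u + 3)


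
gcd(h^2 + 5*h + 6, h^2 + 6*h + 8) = h + 2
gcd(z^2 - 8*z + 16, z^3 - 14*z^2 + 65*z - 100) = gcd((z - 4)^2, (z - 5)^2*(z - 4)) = z - 4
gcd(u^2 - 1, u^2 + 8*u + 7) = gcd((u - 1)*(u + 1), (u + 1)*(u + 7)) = u + 1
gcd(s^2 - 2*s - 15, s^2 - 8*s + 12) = 1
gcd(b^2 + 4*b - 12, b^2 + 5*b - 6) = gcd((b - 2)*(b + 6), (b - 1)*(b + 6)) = b + 6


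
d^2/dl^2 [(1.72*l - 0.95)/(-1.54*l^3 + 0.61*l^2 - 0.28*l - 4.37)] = (-24.474912*l^5 + 36.730848*l^4 - 14.075576*l^3 + 143.481882*l^2 - 66.843444*l + 9.422974)/(3.652264*l^9 - 4.340028*l^8 + 3.711246*l^7 + 29.286503*l^6 - 23.956296*l^5 + 16.040823*l^4 + 83.771254*l^3 - 33.919503*l^2 + 16.041396*l + 83.453453)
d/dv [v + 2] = 1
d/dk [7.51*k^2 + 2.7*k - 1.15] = 15.02*k + 2.7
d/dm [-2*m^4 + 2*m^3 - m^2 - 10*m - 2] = -8*m^3 + 6*m^2 - 2*m - 10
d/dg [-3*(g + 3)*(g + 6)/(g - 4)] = 3*(-g^2 + 8*g + 54)/(g^2 - 8*g + 16)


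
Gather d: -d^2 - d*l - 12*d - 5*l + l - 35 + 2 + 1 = -d^2 + d*(-l - 12) - 4*l - 32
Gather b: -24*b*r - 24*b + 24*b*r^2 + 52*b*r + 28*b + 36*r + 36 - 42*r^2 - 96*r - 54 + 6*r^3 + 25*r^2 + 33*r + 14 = b*(24*r^2 + 28*r + 4) + 6*r^3 - 17*r^2 - 27*r - 4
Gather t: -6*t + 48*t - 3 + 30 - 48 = 42*t - 21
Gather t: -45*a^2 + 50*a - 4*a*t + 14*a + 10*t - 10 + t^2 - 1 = -45*a^2 + 64*a + t^2 + t*(10 - 4*a) - 11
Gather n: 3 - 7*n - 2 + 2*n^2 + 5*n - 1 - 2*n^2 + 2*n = 0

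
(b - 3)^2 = b^2 - 6*b + 9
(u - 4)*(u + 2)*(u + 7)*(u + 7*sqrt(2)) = u^4 + 5*u^3 + 7*sqrt(2)*u^3 - 22*u^2 + 35*sqrt(2)*u^2 - 154*sqrt(2)*u - 56*u - 392*sqrt(2)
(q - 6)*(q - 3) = q^2 - 9*q + 18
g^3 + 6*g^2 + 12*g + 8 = (g + 2)^3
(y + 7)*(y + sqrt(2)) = y^2 + sqrt(2)*y + 7*y + 7*sqrt(2)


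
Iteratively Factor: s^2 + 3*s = (s)*(s + 3)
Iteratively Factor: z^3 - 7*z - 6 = (z + 1)*(z^2 - z - 6) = (z + 1)*(z + 2)*(z - 3)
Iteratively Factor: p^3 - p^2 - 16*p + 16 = (p - 4)*(p^2 + 3*p - 4) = (p - 4)*(p + 4)*(p - 1)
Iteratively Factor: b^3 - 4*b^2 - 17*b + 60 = (b - 3)*(b^2 - b - 20) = (b - 3)*(b + 4)*(b - 5)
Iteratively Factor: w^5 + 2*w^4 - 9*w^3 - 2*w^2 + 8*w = (w - 2)*(w^4 + 4*w^3 - w^2 - 4*w) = (w - 2)*(w + 1)*(w^3 + 3*w^2 - 4*w) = (w - 2)*(w - 1)*(w + 1)*(w^2 + 4*w) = (w - 2)*(w - 1)*(w + 1)*(w + 4)*(w)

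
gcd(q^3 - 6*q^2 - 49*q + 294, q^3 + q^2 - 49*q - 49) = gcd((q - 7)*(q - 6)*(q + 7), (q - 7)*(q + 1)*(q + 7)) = q^2 - 49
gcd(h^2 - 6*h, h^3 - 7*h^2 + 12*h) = h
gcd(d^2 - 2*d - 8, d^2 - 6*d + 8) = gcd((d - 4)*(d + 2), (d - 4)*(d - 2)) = d - 4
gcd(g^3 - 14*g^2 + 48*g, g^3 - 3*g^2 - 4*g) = g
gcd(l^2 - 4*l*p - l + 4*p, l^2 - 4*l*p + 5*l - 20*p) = -l + 4*p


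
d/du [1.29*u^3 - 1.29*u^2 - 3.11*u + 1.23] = 3.87*u^2 - 2.58*u - 3.11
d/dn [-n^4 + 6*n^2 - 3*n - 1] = -4*n^3 + 12*n - 3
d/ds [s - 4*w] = 1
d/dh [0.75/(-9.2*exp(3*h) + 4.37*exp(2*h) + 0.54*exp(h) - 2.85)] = (20.7*exp(2*h) - 6.555*exp(h) - 0.405)*exp(h)/(9.2*exp(3*h) - 4.37*exp(2*h) - 0.54*exp(h) + 2.85)^2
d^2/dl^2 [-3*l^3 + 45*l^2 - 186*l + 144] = 90 - 18*l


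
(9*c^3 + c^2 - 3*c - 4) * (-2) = -18*c^3 - 2*c^2 + 6*c + 8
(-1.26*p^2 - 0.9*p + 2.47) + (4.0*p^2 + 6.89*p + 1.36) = 2.74*p^2 + 5.99*p + 3.83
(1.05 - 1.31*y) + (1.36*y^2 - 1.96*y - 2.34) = 1.36*y^2 - 3.27*y - 1.29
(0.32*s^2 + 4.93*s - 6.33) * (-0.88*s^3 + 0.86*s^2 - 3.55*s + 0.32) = -0.2816*s^5 - 4.0632*s^4 + 8.6742*s^3 - 22.8429*s^2 + 24.0491*s - 2.0256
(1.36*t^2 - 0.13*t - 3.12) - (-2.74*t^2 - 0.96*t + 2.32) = 4.1*t^2 + 0.83*t - 5.44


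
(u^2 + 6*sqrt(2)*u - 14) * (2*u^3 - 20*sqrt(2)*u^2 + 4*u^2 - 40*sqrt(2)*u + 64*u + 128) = 2*u^5 - 8*sqrt(2)*u^4 + 4*u^4 - 204*u^3 - 16*sqrt(2)*u^3 - 408*u^2 + 664*sqrt(2)*u^2 - 896*u + 1328*sqrt(2)*u - 1792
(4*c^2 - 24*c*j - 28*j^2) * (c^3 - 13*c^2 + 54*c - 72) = 4*c^5 - 24*c^4*j - 52*c^4 - 28*c^3*j^2 + 312*c^3*j + 216*c^3 + 364*c^2*j^2 - 1296*c^2*j - 288*c^2 - 1512*c*j^2 + 1728*c*j + 2016*j^2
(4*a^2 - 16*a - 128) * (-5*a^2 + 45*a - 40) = -20*a^4 + 260*a^3 - 240*a^2 - 5120*a + 5120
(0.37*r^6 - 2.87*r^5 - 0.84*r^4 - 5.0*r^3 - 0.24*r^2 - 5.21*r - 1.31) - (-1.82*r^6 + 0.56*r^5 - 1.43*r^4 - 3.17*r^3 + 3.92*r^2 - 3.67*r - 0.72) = 2.19*r^6 - 3.43*r^5 + 0.59*r^4 - 1.83*r^3 - 4.16*r^2 - 1.54*r - 0.59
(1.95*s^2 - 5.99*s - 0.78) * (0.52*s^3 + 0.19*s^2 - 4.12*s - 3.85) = 1.014*s^5 - 2.7443*s^4 - 9.5777*s^3 + 17.0231*s^2 + 26.2751*s + 3.003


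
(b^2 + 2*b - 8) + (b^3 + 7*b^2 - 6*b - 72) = b^3 + 8*b^2 - 4*b - 80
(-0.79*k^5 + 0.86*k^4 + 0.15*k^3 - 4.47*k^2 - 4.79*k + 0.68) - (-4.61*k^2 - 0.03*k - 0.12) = -0.79*k^5 + 0.86*k^4 + 0.15*k^3 + 0.140000000000001*k^2 - 4.76*k + 0.8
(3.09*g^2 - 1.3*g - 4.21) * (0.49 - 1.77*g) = -5.4693*g^3 + 3.8151*g^2 + 6.8147*g - 2.0629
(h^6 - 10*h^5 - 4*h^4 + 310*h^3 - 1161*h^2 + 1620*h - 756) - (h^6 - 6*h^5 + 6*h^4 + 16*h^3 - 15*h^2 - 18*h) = -4*h^5 - 10*h^4 + 294*h^3 - 1146*h^2 + 1638*h - 756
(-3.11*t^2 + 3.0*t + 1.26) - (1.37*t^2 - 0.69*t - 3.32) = -4.48*t^2 + 3.69*t + 4.58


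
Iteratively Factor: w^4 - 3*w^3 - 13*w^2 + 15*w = (w - 1)*(w^3 - 2*w^2 - 15*w) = (w - 1)*(w + 3)*(w^2 - 5*w) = w*(w - 1)*(w + 3)*(w - 5)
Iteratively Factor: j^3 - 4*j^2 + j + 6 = (j - 2)*(j^2 - 2*j - 3) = (j - 2)*(j + 1)*(j - 3)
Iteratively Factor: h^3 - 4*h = (h + 2)*(h^2 - 2*h) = (h - 2)*(h + 2)*(h)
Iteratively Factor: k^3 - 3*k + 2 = (k - 1)*(k^2 + k - 2) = (k - 1)*(k + 2)*(k - 1)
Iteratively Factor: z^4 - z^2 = (z)*(z^3 - z) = z^2*(z^2 - 1) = z^2*(z - 1)*(z + 1)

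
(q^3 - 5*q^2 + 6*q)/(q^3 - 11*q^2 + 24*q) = (q - 2)/(q - 8)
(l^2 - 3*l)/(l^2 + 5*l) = (l - 3)/(l + 5)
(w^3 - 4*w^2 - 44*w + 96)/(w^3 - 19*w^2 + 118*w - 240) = (w^2 + 4*w - 12)/(w^2 - 11*w + 30)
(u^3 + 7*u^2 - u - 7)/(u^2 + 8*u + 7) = u - 1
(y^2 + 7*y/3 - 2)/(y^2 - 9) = (y - 2/3)/(y - 3)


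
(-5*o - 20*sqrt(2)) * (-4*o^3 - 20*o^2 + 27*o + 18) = 20*o^4 + 100*o^3 + 80*sqrt(2)*o^3 - 135*o^2 + 400*sqrt(2)*o^2 - 540*sqrt(2)*o - 90*o - 360*sqrt(2)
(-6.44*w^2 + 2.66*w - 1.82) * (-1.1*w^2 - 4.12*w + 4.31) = 7.084*w^4 + 23.6068*w^3 - 36.7136*w^2 + 18.963*w - 7.8442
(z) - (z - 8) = 8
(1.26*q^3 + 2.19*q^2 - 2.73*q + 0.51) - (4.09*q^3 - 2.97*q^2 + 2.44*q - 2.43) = -2.83*q^3 + 5.16*q^2 - 5.17*q + 2.94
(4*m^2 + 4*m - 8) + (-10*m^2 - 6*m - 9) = -6*m^2 - 2*m - 17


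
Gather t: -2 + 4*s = 4*s - 2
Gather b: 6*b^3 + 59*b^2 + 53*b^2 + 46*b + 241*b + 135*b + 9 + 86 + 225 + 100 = 6*b^3 + 112*b^2 + 422*b + 420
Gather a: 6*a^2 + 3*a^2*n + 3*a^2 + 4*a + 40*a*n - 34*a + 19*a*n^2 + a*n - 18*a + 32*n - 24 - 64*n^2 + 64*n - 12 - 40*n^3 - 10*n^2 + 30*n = a^2*(3*n + 9) + a*(19*n^2 + 41*n - 48) - 40*n^3 - 74*n^2 + 126*n - 36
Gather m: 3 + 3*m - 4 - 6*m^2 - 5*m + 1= -6*m^2 - 2*m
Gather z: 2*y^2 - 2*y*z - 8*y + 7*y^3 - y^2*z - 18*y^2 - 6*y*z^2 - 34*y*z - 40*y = 7*y^3 - 16*y^2 - 6*y*z^2 - 48*y + z*(-y^2 - 36*y)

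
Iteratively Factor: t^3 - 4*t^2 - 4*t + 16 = (t - 4)*(t^2 - 4) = (t - 4)*(t - 2)*(t + 2)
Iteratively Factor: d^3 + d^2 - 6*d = (d + 3)*(d^2 - 2*d) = d*(d + 3)*(d - 2)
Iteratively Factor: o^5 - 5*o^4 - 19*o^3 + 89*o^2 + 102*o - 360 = (o + 3)*(o^4 - 8*o^3 + 5*o^2 + 74*o - 120) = (o - 5)*(o + 3)*(o^3 - 3*o^2 - 10*o + 24) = (o - 5)*(o - 4)*(o + 3)*(o^2 + o - 6) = (o - 5)*(o - 4)*(o + 3)^2*(o - 2)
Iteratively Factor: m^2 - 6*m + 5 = (m - 5)*(m - 1)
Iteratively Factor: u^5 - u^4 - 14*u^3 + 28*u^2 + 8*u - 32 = (u - 2)*(u^4 + u^3 - 12*u^2 + 4*u + 16) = (u - 2)*(u + 4)*(u^3 - 3*u^2 + 4) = (u - 2)*(u + 1)*(u + 4)*(u^2 - 4*u + 4) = (u - 2)^2*(u + 1)*(u + 4)*(u - 2)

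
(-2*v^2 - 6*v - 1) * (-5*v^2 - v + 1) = 10*v^4 + 32*v^3 + 9*v^2 - 5*v - 1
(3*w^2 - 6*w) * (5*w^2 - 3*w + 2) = 15*w^4 - 39*w^3 + 24*w^2 - 12*w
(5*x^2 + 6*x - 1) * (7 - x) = -5*x^3 + 29*x^2 + 43*x - 7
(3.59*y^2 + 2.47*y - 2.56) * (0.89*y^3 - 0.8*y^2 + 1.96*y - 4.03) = 3.1951*y^5 - 0.6737*y^4 + 2.782*y^3 - 7.5785*y^2 - 14.9717*y + 10.3168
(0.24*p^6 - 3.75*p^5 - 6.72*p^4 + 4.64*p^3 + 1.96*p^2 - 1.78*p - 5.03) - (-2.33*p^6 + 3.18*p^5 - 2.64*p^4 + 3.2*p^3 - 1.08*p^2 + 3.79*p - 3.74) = 2.57*p^6 - 6.93*p^5 - 4.08*p^4 + 1.44*p^3 + 3.04*p^2 - 5.57*p - 1.29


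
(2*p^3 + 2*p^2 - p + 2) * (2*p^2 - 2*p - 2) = 4*p^5 - 10*p^3 + 2*p^2 - 2*p - 4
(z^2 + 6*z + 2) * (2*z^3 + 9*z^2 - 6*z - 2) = 2*z^5 + 21*z^4 + 52*z^3 - 20*z^2 - 24*z - 4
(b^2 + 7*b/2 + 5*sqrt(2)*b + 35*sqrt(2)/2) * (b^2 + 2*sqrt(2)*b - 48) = b^4 + 7*b^3/2 + 7*sqrt(2)*b^3 - 28*b^2 + 49*sqrt(2)*b^2/2 - 240*sqrt(2)*b - 98*b - 840*sqrt(2)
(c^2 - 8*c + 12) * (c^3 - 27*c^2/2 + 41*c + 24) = c^5 - 43*c^4/2 + 161*c^3 - 466*c^2 + 300*c + 288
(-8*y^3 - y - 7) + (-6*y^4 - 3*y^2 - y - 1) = -6*y^4 - 8*y^3 - 3*y^2 - 2*y - 8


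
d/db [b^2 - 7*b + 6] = 2*b - 7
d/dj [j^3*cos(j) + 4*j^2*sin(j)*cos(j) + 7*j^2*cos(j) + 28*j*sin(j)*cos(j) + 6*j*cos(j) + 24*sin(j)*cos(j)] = -j^3*sin(j) - 7*j^2*sin(j) + 3*j^2*cos(j) + 4*j^2*cos(2*j) - 6*j*sin(j) + 4*j*sin(2*j) + 14*j*cos(j) + 28*j*cos(2*j) + 14*sin(2*j) + 6*cos(j) + 24*cos(2*j)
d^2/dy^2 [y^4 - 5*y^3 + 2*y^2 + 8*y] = 12*y^2 - 30*y + 4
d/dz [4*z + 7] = 4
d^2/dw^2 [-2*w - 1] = 0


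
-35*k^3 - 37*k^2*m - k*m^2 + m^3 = (-7*k + m)*(k + m)*(5*k + m)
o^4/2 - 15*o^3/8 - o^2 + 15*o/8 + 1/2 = (o/2 + 1/2)*(o - 4)*(o - 1)*(o + 1/4)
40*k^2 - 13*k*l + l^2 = (-8*k + l)*(-5*k + l)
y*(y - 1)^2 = y^3 - 2*y^2 + y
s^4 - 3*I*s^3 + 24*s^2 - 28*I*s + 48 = (s - 6*I)*(s - 2*I)*(s + I)*(s + 4*I)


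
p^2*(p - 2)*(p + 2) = p^4 - 4*p^2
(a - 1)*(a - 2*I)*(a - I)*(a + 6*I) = a^4 - a^3 + 3*I*a^3 + 16*a^2 - 3*I*a^2 - 16*a - 12*I*a + 12*I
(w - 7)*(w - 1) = w^2 - 8*w + 7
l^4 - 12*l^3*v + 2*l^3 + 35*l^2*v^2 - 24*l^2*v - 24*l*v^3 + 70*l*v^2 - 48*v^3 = (l + 2)*(l - 8*v)*(l - 3*v)*(l - v)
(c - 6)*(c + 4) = c^2 - 2*c - 24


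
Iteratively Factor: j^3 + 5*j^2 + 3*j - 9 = (j - 1)*(j^2 + 6*j + 9) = (j - 1)*(j + 3)*(j + 3)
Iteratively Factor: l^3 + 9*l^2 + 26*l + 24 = (l + 4)*(l^2 + 5*l + 6) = (l + 2)*(l + 4)*(l + 3)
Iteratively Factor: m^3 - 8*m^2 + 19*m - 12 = (m - 3)*(m^2 - 5*m + 4) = (m - 3)*(m - 1)*(m - 4)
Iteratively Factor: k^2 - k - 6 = (k - 3)*(k + 2)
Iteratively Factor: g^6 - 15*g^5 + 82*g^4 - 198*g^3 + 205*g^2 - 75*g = (g - 5)*(g^5 - 10*g^4 + 32*g^3 - 38*g^2 + 15*g) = g*(g - 5)*(g^4 - 10*g^3 + 32*g^2 - 38*g + 15) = g*(g - 5)^2*(g^3 - 5*g^2 + 7*g - 3) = g*(g - 5)^2*(g - 1)*(g^2 - 4*g + 3) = g*(g - 5)^2*(g - 1)^2*(g - 3)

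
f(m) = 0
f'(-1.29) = 0.00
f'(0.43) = 0.00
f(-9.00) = 0.00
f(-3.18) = 0.00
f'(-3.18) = 0.00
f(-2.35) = 0.00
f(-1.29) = 0.00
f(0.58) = 0.00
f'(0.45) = 0.00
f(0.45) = 0.00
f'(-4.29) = 0.00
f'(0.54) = 0.00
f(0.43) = 0.00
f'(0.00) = 0.00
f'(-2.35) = 0.00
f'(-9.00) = 0.00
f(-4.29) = 0.00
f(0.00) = 0.00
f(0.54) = 0.00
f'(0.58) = 0.00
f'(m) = 0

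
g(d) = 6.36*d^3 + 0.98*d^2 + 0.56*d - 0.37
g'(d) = 19.08*d^2 + 1.96*d + 0.56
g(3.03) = 187.25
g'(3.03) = 181.67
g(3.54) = 296.03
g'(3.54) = 246.60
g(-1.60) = -24.81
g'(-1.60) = 46.27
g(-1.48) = -19.67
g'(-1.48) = 39.45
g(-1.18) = -10.12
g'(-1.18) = 24.81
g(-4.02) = -399.96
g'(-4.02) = 301.02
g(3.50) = 286.28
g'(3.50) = 241.15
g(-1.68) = -28.70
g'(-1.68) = 51.12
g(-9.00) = -4562.47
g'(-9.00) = 1528.40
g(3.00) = 181.85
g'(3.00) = 178.16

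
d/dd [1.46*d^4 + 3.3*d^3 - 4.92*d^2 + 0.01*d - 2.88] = 5.84*d^3 + 9.9*d^2 - 9.84*d + 0.01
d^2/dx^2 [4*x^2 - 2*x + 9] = 8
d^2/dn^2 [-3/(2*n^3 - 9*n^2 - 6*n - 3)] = 18*((2*n - 3)*(-2*n^3 + 9*n^2 + 6*n + 3) + 12*(-n^2 + 3*n + 1)^2)/(-2*n^3 + 9*n^2 + 6*n + 3)^3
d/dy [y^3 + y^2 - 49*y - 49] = 3*y^2 + 2*y - 49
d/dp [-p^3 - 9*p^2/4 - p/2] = -3*p^2 - 9*p/2 - 1/2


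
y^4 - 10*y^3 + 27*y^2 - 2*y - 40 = (y - 5)*(y - 4)*(y - 2)*(y + 1)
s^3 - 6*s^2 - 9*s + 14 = (s - 7)*(s - 1)*(s + 2)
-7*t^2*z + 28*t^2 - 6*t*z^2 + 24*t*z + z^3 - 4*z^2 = (-7*t + z)*(t + z)*(z - 4)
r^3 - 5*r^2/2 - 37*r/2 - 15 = (r - 6)*(r + 1)*(r + 5/2)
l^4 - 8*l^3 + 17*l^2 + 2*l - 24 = (l - 4)*(l - 3)*(l - 2)*(l + 1)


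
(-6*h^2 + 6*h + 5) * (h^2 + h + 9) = -6*h^4 - 43*h^2 + 59*h + 45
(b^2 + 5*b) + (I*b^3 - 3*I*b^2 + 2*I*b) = I*b^3 + b^2 - 3*I*b^2 + 5*b + 2*I*b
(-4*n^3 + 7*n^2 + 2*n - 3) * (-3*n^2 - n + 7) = 12*n^5 - 17*n^4 - 41*n^3 + 56*n^2 + 17*n - 21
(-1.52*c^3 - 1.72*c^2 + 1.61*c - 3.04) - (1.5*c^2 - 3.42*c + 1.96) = -1.52*c^3 - 3.22*c^2 + 5.03*c - 5.0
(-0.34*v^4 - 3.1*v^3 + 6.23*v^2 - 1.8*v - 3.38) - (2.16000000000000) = -0.34*v^4 - 3.1*v^3 + 6.23*v^2 - 1.8*v - 5.54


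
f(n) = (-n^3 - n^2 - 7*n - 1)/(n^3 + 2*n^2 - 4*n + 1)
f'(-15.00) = -0.01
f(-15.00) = -1.14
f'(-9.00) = -0.08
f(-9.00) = -1.34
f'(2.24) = 1.73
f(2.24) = -2.47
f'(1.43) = 16.88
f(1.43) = -6.97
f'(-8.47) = -0.09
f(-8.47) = -1.38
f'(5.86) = 0.06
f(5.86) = -1.12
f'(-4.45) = -2.26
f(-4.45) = -3.31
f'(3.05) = 0.55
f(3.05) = -1.68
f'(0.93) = 676.83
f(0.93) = 49.39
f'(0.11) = -30.72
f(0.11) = -3.05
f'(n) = (-3*n^2 - 4*n + 4)*(-n^3 - n^2 - 7*n - 1)/(n^3 + 2*n^2 - 4*n + 1)^2 + (-3*n^2 - 2*n - 7)/(n^3 + 2*n^2 - 4*n + 1) = (-n^4 + 22*n^3 + 18*n^2 + 2*n - 11)/(n^6 + 4*n^5 - 4*n^4 - 14*n^3 + 20*n^2 - 8*n + 1)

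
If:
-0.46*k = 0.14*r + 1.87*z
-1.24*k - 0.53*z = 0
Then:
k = -0.42741935483871*z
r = -11.9527649769585*z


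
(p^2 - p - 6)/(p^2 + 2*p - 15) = (p + 2)/(p + 5)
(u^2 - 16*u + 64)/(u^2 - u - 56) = (u - 8)/(u + 7)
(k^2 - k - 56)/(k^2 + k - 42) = (k - 8)/(k - 6)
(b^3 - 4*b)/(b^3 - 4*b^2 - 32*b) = (4 - b^2)/(-b^2 + 4*b + 32)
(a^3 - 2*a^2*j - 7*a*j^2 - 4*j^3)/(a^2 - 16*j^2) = (a^2 + 2*a*j + j^2)/(a + 4*j)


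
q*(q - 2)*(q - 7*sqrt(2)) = q^3 - 7*sqrt(2)*q^2 - 2*q^2 + 14*sqrt(2)*q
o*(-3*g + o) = -3*g*o + o^2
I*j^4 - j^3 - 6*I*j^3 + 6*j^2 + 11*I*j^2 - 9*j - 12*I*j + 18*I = (j - 3)^2*(j + 2*I)*(I*j + 1)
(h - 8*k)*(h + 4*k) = h^2 - 4*h*k - 32*k^2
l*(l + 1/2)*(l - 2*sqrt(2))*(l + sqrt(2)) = l^4 - sqrt(2)*l^3 + l^3/2 - 4*l^2 - sqrt(2)*l^2/2 - 2*l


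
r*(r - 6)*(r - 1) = r^3 - 7*r^2 + 6*r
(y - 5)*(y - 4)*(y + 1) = y^3 - 8*y^2 + 11*y + 20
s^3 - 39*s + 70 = (s - 5)*(s - 2)*(s + 7)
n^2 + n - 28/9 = (n - 4/3)*(n + 7/3)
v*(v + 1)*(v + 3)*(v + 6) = v^4 + 10*v^3 + 27*v^2 + 18*v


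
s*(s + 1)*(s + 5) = s^3 + 6*s^2 + 5*s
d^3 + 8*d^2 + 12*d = d*(d + 2)*(d + 6)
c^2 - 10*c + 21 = (c - 7)*(c - 3)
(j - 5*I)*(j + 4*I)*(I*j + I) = I*j^3 + j^2 + I*j^2 + j + 20*I*j + 20*I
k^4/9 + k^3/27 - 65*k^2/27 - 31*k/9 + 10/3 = (k/3 + 1)^2*(k - 5)*(k - 2/3)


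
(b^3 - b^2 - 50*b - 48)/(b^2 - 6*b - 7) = (b^2 - 2*b - 48)/(b - 7)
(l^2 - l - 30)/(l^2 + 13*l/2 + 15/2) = 2*(l - 6)/(2*l + 3)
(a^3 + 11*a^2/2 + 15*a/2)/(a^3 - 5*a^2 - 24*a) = (a + 5/2)/(a - 8)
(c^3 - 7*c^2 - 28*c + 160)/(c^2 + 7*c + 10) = (c^2 - 12*c + 32)/(c + 2)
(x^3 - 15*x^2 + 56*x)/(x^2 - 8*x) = x - 7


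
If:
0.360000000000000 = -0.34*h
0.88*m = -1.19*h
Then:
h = -1.06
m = 1.43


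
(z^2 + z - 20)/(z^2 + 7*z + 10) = (z - 4)/(z + 2)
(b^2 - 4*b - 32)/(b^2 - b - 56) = (b + 4)/(b + 7)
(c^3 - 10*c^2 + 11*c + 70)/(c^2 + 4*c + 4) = (c^2 - 12*c + 35)/(c + 2)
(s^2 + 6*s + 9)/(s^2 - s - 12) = (s + 3)/(s - 4)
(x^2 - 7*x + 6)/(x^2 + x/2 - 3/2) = 2*(x - 6)/(2*x + 3)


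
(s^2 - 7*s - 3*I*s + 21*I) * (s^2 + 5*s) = s^4 - 2*s^3 - 3*I*s^3 - 35*s^2 + 6*I*s^2 + 105*I*s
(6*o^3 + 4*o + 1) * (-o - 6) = -6*o^4 - 36*o^3 - 4*o^2 - 25*o - 6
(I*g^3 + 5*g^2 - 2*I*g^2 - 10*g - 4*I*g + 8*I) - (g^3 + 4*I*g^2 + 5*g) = -g^3 + I*g^3 + 5*g^2 - 6*I*g^2 - 15*g - 4*I*g + 8*I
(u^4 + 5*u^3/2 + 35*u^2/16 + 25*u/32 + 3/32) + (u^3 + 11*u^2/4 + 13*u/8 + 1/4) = u^4 + 7*u^3/2 + 79*u^2/16 + 77*u/32 + 11/32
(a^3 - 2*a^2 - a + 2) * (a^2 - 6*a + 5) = a^5 - 8*a^4 + 16*a^3 - 2*a^2 - 17*a + 10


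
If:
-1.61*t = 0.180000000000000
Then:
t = -0.11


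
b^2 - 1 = (b - 1)*(b + 1)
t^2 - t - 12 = (t - 4)*(t + 3)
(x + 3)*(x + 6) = x^2 + 9*x + 18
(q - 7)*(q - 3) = q^2 - 10*q + 21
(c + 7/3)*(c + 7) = c^2 + 28*c/3 + 49/3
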